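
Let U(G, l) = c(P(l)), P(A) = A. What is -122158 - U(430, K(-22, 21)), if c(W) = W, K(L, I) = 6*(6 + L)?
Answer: -122062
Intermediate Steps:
K(L, I) = 36 + 6*L
U(G, l) = l
-122158 - U(430, K(-22, 21)) = -122158 - (36 + 6*(-22)) = -122158 - (36 - 132) = -122158 - 1*(-96) = -122158 + 96 = -122062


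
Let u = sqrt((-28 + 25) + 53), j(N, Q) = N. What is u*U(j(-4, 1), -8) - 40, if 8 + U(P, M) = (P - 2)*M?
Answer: -40 + 200*sqrt(2) ≈ 242.84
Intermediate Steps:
U(P, M) = -8 + M*(-2 + P) (U(P, M) = -8 + (P - 2)*M = -8 + (-2 + P)*M = -8 + M*(-2 + P))
u = 5*sqrt(2) (u = sqrt(-3 + 53) = sqrt(50) = 5*sqrt(2) ≈ 7.0711)
u*U(j(-4, 1), -8) - 40 = (5*sqrt(2))*(-8 - 2*(-8) - 8*(-4)) - 40 = (5*sqrt(2))*(-8 + 16 + 32) - 40 = (5*sqrt(2))*40 - 40 = 200*sqrt(2) - 40 = -40 + 200*sqrt(2)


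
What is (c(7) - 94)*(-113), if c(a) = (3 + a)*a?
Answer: 2712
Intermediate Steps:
c(a) = a*(3 + a)
(c(7) - 94)*(-113) = (7*(3 + 7) - 94)*(-113) = (7*10 - 94)*(-113) = (70 - 94)*(-113) = -24*(-113) = 2712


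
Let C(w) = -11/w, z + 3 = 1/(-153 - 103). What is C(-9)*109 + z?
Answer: 300023/2304 ≈ 130.22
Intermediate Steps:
z = -769/256 (z = -3 + 1/(-153 - 103) = -3 + 1/(-256) = -3 - 1/256 = -769/256 ≈ -3.0039)
C(-9)*109 + z = -11/(-9)*109 - 769/256 = -11*(-1/9)*109 - 769/256 = (11/9)*109 - 769/256 = 1199/9 - 769/256 = 300023/2304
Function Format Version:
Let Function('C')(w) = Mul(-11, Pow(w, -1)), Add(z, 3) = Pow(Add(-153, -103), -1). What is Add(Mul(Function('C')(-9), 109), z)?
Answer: Rational(300023, 2304) ≈ 130.22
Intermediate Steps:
z = Rational(-769, 256) (z = Add(-3, Pow(Add(-153, -103), -1)) = Add(-3, Pow(-256, -1)) = Add(-3, Rational(-1, 256)) = Rational(-769, 256) ≈ -3.0039)
Add(Mul(Function('C')(-9), 109), z) = Add(Mul(Mul(-11, Pow(-9, -1)), 109), Rational(-769, 256)) = Add(Mul(Mul(-11, Rational(-1, 9)), 109), Rational(-769, 256)) = Add(Mul(Rational(11, 9), 109), Rational(-769, 256)) = Add(Rational(1199, 9), Rational(-769, 256)) = Rational(300023, 2304)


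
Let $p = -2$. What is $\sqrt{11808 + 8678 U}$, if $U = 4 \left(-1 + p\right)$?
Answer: $2 i \sqrt{23082} \approx 303.86 i$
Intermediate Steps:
$U = -12$ ($U = 4 \left(-1 - 2\right) = 4 \left(-3\right) = -12$)
$\sqrt{11808 + 8678 U} = \sqrt{11808 + 8678 \left(-12\right)} = \sqrt{11808 - 104136} = \sqrt{-92328} = 2 i \sqrt{23082}$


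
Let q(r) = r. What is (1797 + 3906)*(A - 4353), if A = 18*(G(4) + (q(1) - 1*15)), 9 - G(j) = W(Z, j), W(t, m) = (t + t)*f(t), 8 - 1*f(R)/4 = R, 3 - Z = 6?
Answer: 1762227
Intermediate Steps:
Z = -3 (Z = 3 - 1*6 = 3 - 6 = -3)
f(R) = 32 - 4*R
W(t, m) = 2*t*(32 - 4*t) (W(t, m) = (t + t)*(32 - 4*t) = (2*t)*(32 - 4*t) = 2*t*(32 - 4*t))
G(j) = 273 (G(j) = 9 - 8*(-3)*(8 - 1*(-3)) = 9 - 8*(-3)*(8 + 3) = 9 - 8*(-3)*11 = 9 - 1*(-264) = 9 + 264 = 273)
A = 4662 (A = 18*(273 + (1 - 1*15)) = 18*(273 + (1 - 15)) = 18*(273 - 14) = 18*259 = 4662)
(1797 + 3906)*(A - 4353) = (1797 + 3906)*(4662 - 4353) = 5703*309 = 1762227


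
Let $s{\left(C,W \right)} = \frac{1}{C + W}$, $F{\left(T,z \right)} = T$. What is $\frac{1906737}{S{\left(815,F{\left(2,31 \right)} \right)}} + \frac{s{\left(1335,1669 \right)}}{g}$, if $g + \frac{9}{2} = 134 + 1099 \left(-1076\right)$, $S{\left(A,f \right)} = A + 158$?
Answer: $\frac{967509155229359}{493715917842} \approx 1959.6$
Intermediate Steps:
$S{\left(A,f \right)} = 158 + A$
$g = - \frac{2364789}{2}$ ($g = - \frac{9}{2} + \left(134 + 1099 \left(-1076\right)\right) = - \frac{9}{2} + \left(134 - 1182524\right) = - \frac{9}{2} - 1182390 = - \frac{2364789}{2} \approx -1.1824 \cdot 10^{6}$)
$\frac{1906737}{S{\left(815,F{\left(2,31 \right)} \right)}} + \frac{s{\left(1335,1669 \right)}}{g} = \frac{1906737}{158 + 815} + \frac{1}{\left(1335 + 1669\right) \left(- \frac{2364789}{2}\right)} = \frac{1906737}{973} + \frac{1}{3004} \left(- \frac{2}{2364789}\right) = 1906737 \cdot \frac{1}{973} + \frac{1}{3004} \left(- \frac{2}{2364789}\right) = \frac{272391}{139} - \frac{1}{3551913078} = \frac{967509155229359}{493715917842}$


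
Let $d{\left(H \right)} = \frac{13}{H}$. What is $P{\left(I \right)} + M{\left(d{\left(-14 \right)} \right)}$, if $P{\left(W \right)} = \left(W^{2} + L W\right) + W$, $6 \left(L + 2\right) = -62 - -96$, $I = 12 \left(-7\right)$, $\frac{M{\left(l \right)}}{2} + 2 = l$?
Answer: $\frac{46607}{7} \approx 6658.1$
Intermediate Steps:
$M{\left(l \right)} = -4 + 2 l$
$I = -84$
$L = \frac{11}{3}$ ($L = -2 + \frac{-62 - -96}{6} = -2 + \frac{-62 + 96}{6} = -2 + \frac{1}{6} \cdot 34 = -2 + \frac{17}{3} = \frac{11}{3} \approx 3.6667$)
$P{\left(W \right)} = W^{2} + \frac{14 W}{3}$ ($P{\left(W \right)} = \left(W^{2} + \frac{11 W}{3}\right) + W = W^{2} + \frac{14 W}{3}$)
$P{\left(I \right)} + M{\left(d{\left(-14 \right)} \right)} = \frac{1}{3} \left(-84\right) \left(14 + 3 \left(-84\right)\right) - \left(4 - 2 \frac{13}{-14}\right) = \frac{1}{3} \left(-84\right) \left(14 - 252\right) - \left(4 - 2 \cdot 13 \left(- \frac{1}{14}\right)\right) = \frac{1}{3} \left(-84\right) \left(-238\right) + \left(-4 + 2 \left(- \frac{13}{14}\right)\right) = 6664 - \frac{41}{7} = \frac{46607}{7}$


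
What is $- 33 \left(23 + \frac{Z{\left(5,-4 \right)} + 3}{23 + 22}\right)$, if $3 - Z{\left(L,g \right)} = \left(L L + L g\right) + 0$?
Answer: $- \frac{11396}{15} \approx -759.73$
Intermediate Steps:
$Z{\left(L,g \right)} = 3 - L^{2} - L g$ ($Z{\left(L,g \right)} = 3 - \left(\left(L L + L g\right) + 0\right) = 3 - \left(\left(L^{2} + L g\right) + 0\right) = 3 - \left(L^{2} + L g\right) = 3 - L^{2} - L g$)
$- 33 \left(23 + \frac{Z{\left(5,-4 \right)} + 3}{23 + 22}\right) = - 33 \left(23 + \frac{\left(3 - 5^{2} - 5 \left(-4\right)\right) + 3}{23 + 22}\right) = - 33 \left(23 + \frac{\left(3 - 25 + 20\right) + 3}{45}\right) = - 33 \left(23 + \left(\left(3 - 25 + 20\right) + 3\right) \frac{1}{45}\right) = - 33 \left(23 + \left(-2 + 3\right) \frac{1}{45}\right) = - 33 \left(23 + 1 \cdot \frac{1}{45}\right) = - 33 \left(23 + \frac{1}{45}\right) = \left(-33\right) \frac{1036}{45} = - \frac{11396}{15}$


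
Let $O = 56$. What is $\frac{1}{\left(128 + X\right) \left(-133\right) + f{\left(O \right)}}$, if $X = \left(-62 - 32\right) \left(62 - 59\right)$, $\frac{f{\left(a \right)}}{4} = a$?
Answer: $\frac{1}{20706} \approx 4.8295 \cdot 10^{-5}$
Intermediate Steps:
$f{\left(a \right)} = 4 a$
$X = -282$ ($X = \left(-94\right) 3 = -282$)
$\frac{1}{\left(128 + X\right) \left(-133\right) + f{\left(O \right)}} = \frac{1}{\left(128 - 282\right) \left(-133\right) + 4 \cdot 56} = \frac{1}{\left(-154\right) \left(-133\right) + 224} = \frac{1}{20482 + 224} = \frac{1}{20706}$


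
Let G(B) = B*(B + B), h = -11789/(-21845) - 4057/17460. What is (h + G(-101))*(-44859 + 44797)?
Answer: -9649332202537/7628274 ≈ -1.2649e+6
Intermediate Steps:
h = 4688431/15256548 (h = -11789*(-1/21845) - 4057*1/17460 = 11789/21845 - 4057/17460 = 4688431/15256548 ≈ 0.30731)
G(B) = 2*B² (G(B) = B*(2*B) = 2*B²)
(h + G(-101))*(-44859 + 44797) = (4688431/15256548 + 2*(-101)²)*(-44859 + 44797) = (4688431/15256548 + 2*10201)*(-62) = (4688431/15256548 + 20402)*(-62) = (311268780727/15256548)*(-62) = -9649332202537/7628274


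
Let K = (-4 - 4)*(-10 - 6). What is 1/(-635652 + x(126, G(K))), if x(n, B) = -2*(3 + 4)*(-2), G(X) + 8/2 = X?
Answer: -1/635624 ≈ -1.5733e-6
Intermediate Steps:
K = 128 (K = -8*(-16) = 128)
G(X) = -4 + X
x(n, B) = 28 (x(n, B) = -14*(-2) = -2*(-14) = 28)
1/(-635652 + x(126, G(K))) = 1/(-635652 + 28) = 1/(-635624) = -1/635624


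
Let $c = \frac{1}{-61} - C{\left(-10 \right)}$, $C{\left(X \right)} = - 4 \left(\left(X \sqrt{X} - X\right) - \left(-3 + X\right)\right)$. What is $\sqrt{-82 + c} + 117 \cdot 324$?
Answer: $37908 + \frac{\sqrt{37149 - 148840 i \sqrt{10}}}{61} \approx 37916.0 - 7.6453 i$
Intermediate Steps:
$C{\left(X \right)} = -12 - 4 X^{\frac{3}{2}} + 8 X$ ($C{\left(X \right)} = - 4 \left(\left(X^{\frac{3}{2}} - X\right) - \left(-3 + X\right)\right) = - 4 \left(3 + X^{\frac{3}{2}} - 2 X\right) = -12 - 4 X^{\frac{3}{2}} + 8 X$)
$c = \frac{5611}{61} - 40 i \sqrt{10}$ ($c = \frac{1}{-61} - \left(-12 - 4 \left(-10\right)^{\frac{3}{2}} + 8 \left(-10\right)\right) = - \frac{1}{61} - \left(-12 - 4 \left(- 10 i \sqrt{10}\right) - 80\right) = - \frac{1}{61} - \left(-12 + 40 i \sqrt{10} - 80\right) = - \frac{1}{61} - \left(-92 + 40 i \sqrt{10}\right) = - \frac{1}{61} + \left(92 - 40 i \sqrt{10}\right) = \frac{5611}{61} - 40 i \sqrt{10} \approx 91.984 - 126.49 i$)
$\sqrt{-82 + c} + 117 \cdot 324 = \sqrt{-82 + \left(\frac{5611}{61} - 40 i \sqrt{10}\right)} + 117 \cdot 324 = \sqrt{\frac{609}{61} - 40 i \sqrt{10}} + 37908 = 37908 + \sqrt{\frac{609}{61} - 40 i \sqrt{10}}$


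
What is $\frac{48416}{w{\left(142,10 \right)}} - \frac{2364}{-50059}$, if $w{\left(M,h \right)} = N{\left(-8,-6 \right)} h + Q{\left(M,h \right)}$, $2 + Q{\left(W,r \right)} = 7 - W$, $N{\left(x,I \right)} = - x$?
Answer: $- \frac{2423521796}{2853363} \approx -849.36$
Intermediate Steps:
$Q{\left(W,r \right)} = 5 - W$ ($Q{\left(W,r \right)} = -2 - \left(-7 + W\right) = 5 - W$)
$w{\left(M,h \right)} = 5 - M + 8 h$ ($w{\left(M,h \right)} = \left(-1\right) \left(-8\right) h - \left(-5 + M\right) = 8 h - \left(-5 + M\right) = 5 - M + 8 h$)
$\frac{48416}{w{\left(142,10 \right)}} - \frac{2364}{-50059} = \frac{48416}{5 - 142 + 8 \cdot 10} - \frac{2364}{-50059} = \frac{48416}{5 - 142 + 80} - - \frac{2364}{50059} = \frac{48416}{-57} + \frac{2364}{50059} = 48416 \left(- \frac{1}{57}\right) + \frac{2364}{50059} = - \frac{48416}{57} + \frac{2364}{50059} = - \frac{2423521796}{2853363}$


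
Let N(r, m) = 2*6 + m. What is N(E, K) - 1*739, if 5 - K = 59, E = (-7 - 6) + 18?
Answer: -781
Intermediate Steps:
E = 5 (E = -13 + 18 = 5)
K = -54 (K = 5 - 1*59 = 5 - 59 = -54)
N(r, m) = 12 + m
N(E, K) - 1*739 = (12 - 54) - 1*739 = -42 - 739 = -781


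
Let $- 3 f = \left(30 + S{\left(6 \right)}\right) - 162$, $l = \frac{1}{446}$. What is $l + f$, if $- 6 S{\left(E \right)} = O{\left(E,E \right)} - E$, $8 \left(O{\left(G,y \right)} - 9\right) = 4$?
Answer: $\frac{354811}{8028} \approx 44.197$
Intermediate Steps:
$O{\left(G,y \right)} = \frac{19}{2}$ ($O{\left(G,y \right)} = 9 + \frac{1}{8} \cdot 4 = 9 + \frac{1}{2} = \frac{19}{2}$)
$S{\left(E \right)} = - \frac{19}{12} + \frac{E}{6}$ ($S{\left(E \right)} = - \frac{\frac{19}{2} - E}{6} = - \frac{19}{12} + \frac{E}{6}$)
$l = \frac{1}{446} \approx 0.0022422$
$f = \frac{1591}{36}$ ($f = - \frac{\left(30 + \left(- \frac{19}{12} + \frac{1}{6} \cdot 6\right)\right) - 162}{3} = - \frac{\left(30 + \left(- \frac{19}{12} + 1\right)\right) - 162}{3} = - \frac{\left(30 - \frac{7}{12}\right) - 162}{3} = - \frac{\frac{353}{12} - 162}{3} = \left(- \frac{1}{3}\right) \left(- \frac{1591}{12}\right) = \frac{1591}{36} \approx 44.194$)
$l + f = \frac{1}{446} + \frac{1591}{36} = \frac{354811}{8028}$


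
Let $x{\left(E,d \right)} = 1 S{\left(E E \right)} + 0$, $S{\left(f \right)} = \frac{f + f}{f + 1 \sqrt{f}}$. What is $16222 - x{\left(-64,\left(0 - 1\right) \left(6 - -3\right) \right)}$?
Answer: $\frac{1054302}{65} \approx 16220.0$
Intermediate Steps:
$S{\left(f \right)} = \frac{2 f}{f + \sqrt{f}}$
$x{\left(E,d \right)} = \frac{2 E^{2}}{E^{2} + \sqrt{E^{2}}}$ ($x{\left(E,d \right)} = 1 \frac{2 E E}{E E + \sqrt{E E}} + 0 = 1 \frac{2 E^{2}}{E^{2} + \sqrt{E^{2}}} + 0 = \frac{2 E^{2}}{E^{2} + \sqrt{E^{2}}} + 0 = \frac{2 E^{2}}{E^{2} + \sqrt{E^{2}}}$)
$16222 - x{\left(-64,\left(0 - 1\right) \left(6 - -3\right) \right)} = 16222 - \frac{2 \left(-64\right)^{2}}{\left(-64\right)^{2} + \sqrt{\left(-64\right)^{2}}} = 16222 - 2 \cdot 4096 \frac{1}{4096 + \sqrt{4096}} = 16222 - 2 \cdot 4096 \frac{1}{4096 + 64} = 16222 - 2 \cdot 4096 \cdot \frac{1}{4160} = 16222 - \frac{128}{65} = \frac{1054302}{65}$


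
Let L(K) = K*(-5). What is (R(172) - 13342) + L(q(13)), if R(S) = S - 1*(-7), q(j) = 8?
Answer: -13203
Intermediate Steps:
R(S) = 7 + S (R(S) = S + 7 = 7 + S)
L(K) = -5*K
(R(172) - 13342) + L(q(13)) = ((7 + 172) - 13342) - 5*8 = (179 - 13342) - 40 = -13163 - 40 = -13203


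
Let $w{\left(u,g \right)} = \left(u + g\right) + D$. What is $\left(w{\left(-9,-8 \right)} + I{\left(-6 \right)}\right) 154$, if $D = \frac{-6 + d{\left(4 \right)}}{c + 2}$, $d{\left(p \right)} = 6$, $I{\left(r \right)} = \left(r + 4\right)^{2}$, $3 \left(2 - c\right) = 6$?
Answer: $-2002$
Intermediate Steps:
$c = 0$ ($c = 2 - 2 = 0$)
$I{\left(r \right)} = \left(4 + r\right)^{2}$
$D = 0$ ($D = \frac{-6 + 6}{0 + 2} = \frac{0}{2} = 0 \cdot \frac{1}{2} = 0$)
$w{\left(u,g \right)} = g + u$ ($w{\left(u,g \right)} = \left(u + g\right) + 0 = \left(g + u\right) + 0 = g + u$)
$\left(w{\left(-9,-8 \right)} + I{\left(-6 \right)}\right) 154 = \left(\left(-8 - 9\right) + \left(4 - 6\right)^{2}\right) 154 = \left(-17 + \left(-2\right)^{2}\right) 154 = \left(-17 + 4\right) 154 = \left(-13\right) 154 = -2002$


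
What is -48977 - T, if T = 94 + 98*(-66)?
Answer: -42603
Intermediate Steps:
T = -6374 (T = 94 - 6468 = -6374)
-48977 - T = -48977 - 1*(-6374) = -48977 + 6374 = -42603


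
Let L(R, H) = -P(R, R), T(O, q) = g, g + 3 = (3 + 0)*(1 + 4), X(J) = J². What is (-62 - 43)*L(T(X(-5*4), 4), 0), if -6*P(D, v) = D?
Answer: -210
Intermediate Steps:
P(D, v) = -D/6
g = 12 (g = -3 + (3 + 0)*(1 + 4) = -3 + 3*5 = -3 + 15 = 12)
T(O, q) = 12
L(R, H) = R/6 (L(R, H) = -(-1)*R/6 = R/6)
(-62 - 43)*L(T(X(-5*4), 4), 0) = (-62 - 43)*((⅙)*12) = -105*2 = -210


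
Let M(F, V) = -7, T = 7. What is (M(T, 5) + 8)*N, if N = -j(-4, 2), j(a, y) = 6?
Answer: -6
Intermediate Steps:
N = -6 (N = -1*6 = -6)
(M(T, 5) + 8)*N = (-7 + 8)*(-6) = 1*(-6) = -6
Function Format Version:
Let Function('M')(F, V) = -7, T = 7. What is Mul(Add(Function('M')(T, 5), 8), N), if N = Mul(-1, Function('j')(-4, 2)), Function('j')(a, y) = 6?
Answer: -6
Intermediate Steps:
N = -6 (N = Mul(-1, 6) = -6)
Mul(Add(Function('M')(T, 5), 8), N) = Mul(Add(-7, 8), -6) = Mul(1, -6) = -6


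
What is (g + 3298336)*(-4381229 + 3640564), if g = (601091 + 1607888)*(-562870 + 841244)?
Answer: -455453883212970530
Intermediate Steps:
g = 614922320146 (g = 2208979*278374 = 614922320146)
(g + 3298336)*(-4381229 + 3640564) = (614922320146 + 3298336)*(-4381229 + 3640564) = 614925618482*(-740665) = -455453883212970530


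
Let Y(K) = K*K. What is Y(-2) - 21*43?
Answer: -899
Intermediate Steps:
Y(K) = K**2
Y(-2) - 21*43 = (-2)**2 - 21*43 = 4 - 903 = -899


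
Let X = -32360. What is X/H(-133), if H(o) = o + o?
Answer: 16180/133 ≈ 121.65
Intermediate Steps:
H(o) = 2*o
X/H(-133) = -32360/(2*(-133)) = -32360/(-266) = -32360*(-1/266) = 16180/133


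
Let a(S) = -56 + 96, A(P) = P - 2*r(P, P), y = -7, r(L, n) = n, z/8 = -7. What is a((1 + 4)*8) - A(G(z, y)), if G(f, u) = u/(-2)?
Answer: 87/2 ≈ 43.500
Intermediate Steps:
z = -56 (z = 8*(-7) = -56)
G(f, u) = -u/2 (G(f, u) = u*(-½) = -u/2)
A(P) = -P (A(P) = P - 2*P = -P)
a(S) = 40
a((1 + 4)*8) - A(G(z, y)) = 40 - (-1)*(-½*(-7)) = 40 - (-1)*7/2 = 40 - 1*(-7/2) = 40 + 7/2 = 87/2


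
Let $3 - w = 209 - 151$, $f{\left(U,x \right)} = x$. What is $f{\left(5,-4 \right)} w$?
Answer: $220$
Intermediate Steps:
$w = -55$ ($w = 3 - \left(209 - 151\right) = 3 - 58 = -55$)
$f{\left(5,-4 \right)} w = \left(-4\right) \left(-55\right) = 220$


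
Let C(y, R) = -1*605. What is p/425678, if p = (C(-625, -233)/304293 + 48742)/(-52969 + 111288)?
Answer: 1348349891/686737164045966 ≈ 1.9634e-6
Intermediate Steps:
C(y, R) = -605
p = 1348349891/1613278497 (p = (-605/304293 + 48742)/(-52969 + 111288) = (-605*1/304293 + 48742)/58319 = (-55/27663 + 48742)*(1/58319) = (1348349891/27663)*(1/58319) = 1348349891/1613278497 ≈ 0.83578)
p/425678 = (1348349891/1613278497)/425678 = (1348349891/1613278497)*(1/425678) = 1348349891/686737164045966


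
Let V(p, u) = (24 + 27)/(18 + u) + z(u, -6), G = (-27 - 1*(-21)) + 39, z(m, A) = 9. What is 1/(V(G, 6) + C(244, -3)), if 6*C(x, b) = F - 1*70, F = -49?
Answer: -24/209 ≈ -0.11483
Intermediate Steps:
C(x, b) = -119/6 (C(x, b) = (-49 - 1*70)/6 = (-49 - 70)/6 = (1/6)*(-119) = -119/6)
G = 33 (G = (-27 + 21) + 39 = -6 + 39 = 33)
V(p, u) = 9 + 51/(18 + u) (V(p, u) = (24 + 27)/(18 + u) + 9 = 51/(18 + u) + 9 = 9 + 51/(18 + u))
1/(V(G, 6) + C(244, -3)) = 1/(3*(71 + 3*6)/(18 + 6) - 119/6) = 1/(3*(71 + 18)/24 - 119/6) = 1/(3*(1/24)*89 - 119/6) = 1/(89/8 - 119/6) = 1/(-209/24) = -24/209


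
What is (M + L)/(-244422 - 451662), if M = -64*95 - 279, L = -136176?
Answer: 142535/696084 ≈ 0.20477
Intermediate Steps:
M = -6359 (M = -6080 - 279 = -6359)
(M + L)/(-244422 - 451662) = (-6359 - 136176)/(-244422 - 451662) = -142535/(-696084) = -142535*(-1/696084) = 142535/696084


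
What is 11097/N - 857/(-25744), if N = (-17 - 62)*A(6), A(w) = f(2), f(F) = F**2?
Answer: -71352589/2033776 ≈ -35.084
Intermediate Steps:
A(w) = 4 (A(w) = 2**2 = 4)
N = -316 (N = (-17 - 62)*4 = -79*4 = -316)
11097/N - 857/(-25744) = 11097/(-316) - 857/(-25744) = 11097*(-1/316) - 857*(-1/25744) = -11097/316 + 857/25744 = -71352589/2033776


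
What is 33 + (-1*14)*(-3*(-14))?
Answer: -555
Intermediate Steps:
33 + (-1*14)*(-3*(-14)) = 33 - 14*42 = 33 - 588 = -555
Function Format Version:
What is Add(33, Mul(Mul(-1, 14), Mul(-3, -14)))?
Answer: -555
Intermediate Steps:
Add(33, Mul(Mul(-1, 14), Mul(-3, -14))) = Add(33, Mul(-14, 42)) = Add(33, -588) = -555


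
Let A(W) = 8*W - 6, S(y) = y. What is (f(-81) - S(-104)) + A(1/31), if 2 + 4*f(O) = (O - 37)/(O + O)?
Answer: 983711/10044 ≈ 97.940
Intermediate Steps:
f(O) = -½ + (-37 + O)/(8*O) (f(O) = -½ + ((O - 37)/(O + O))/4 = -½ + ((-37 + O)/((2*O)))/4 = -½ + ((-37 + O)*(1/(2*O)))/4 = -½ + ((-37 + O)/(2*O))/4 = -½ + (-37 + O)/(8*O))
A(W) = -6 + 8*W
(f(-81) - S(-104)) + A(1/31) = ((⅛)*(-37 - 3*(-81))/(-81) - 1*(-104)) + (-6 + 8/31) = ((⅛)*(-1/81)*(-37 + 243) + 104) + (-6 + 8*(1/31)) = ((⅛)*(-1/81)*206 + 104) + (-6 + 8/31) = (-103/324 + 104) - 178/31 = 33593/324 - 178/31 = 983711/10044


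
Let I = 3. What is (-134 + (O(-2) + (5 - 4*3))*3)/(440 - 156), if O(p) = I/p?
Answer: -319/568 ≈ -0.56162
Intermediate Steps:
O(p) = 3/p
(-134 + (O(-2) + (5 - 4*3))*3)/(440 - 156) = (-134 + (3/(-2) + (5 - 4*3))*3)/(440 - 156) = (-134 + (3*(-½) + (5 - 12))*3)/284 = (-134 + (-3/2 - 7)*3)*(1/284) = (-134 - 17/2*3)*(1/284) = (-134 - 51/2)*(1/284) = -319/2*1/284 = -319/568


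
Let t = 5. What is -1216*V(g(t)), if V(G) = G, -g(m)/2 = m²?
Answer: 60800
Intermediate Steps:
g(m) = -2*m²
-1216*V(g(t)) = -(-2432)*5² = -(-2432)*25 = -1216*(-50) = 60800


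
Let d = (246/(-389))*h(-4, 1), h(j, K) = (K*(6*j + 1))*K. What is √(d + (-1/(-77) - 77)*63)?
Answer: I*√88539741510/4279 ≈ 69.539*I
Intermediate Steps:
h(j, K) = K²*(1 + 6*j) (h(j, K) = (K*(1 + 6*j))*K = K²*(1 + 6*j))
d = 5658/389 (d = (246/(-389))*(1²*(1 + 6*(-4))) = (246*(-1/389))*(1*(1 - 24)) = -246*(-23)/389 = -246/389*(-23) = 5658/389 ≈ 14.545)
√(d + (-1/(-77) - 77)*63) = √(5658/389 + (-1/(-77) - 77)*63) = √(5658/389 + (-1*(-1/77) - 77)*63) = √(5658/389 + (1/77 - 77)*63) = √(5658/389 - 5928/77*63) = √(5658/389 - 53352/11) = √(-20691690/4279) = I*√88539741510/4279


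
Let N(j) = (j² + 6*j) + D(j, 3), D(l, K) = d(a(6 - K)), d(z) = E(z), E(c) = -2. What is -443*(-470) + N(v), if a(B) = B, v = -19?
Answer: 208455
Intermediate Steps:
d(z) = -2
D(l, K) = -2
N(j) = -2 + j² + 6*j (N(j) = (j² + 6*j) - 2 = -2 + j² + 6*j)
-443*(-470) + N(v) = -443*(-470) + (-2 + (-19)² + 6*(-19)) = 208210 + (-2 + 361 - 114) = 208210 + 245 = 208455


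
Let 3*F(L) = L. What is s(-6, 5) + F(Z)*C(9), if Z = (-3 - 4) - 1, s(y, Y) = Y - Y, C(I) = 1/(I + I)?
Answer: -4/27 ≈ -0.14815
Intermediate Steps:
C(I) = 1/(2*I)
s(y, Y) = 0
Z = -8 (Z = -7 - 1 = -8)
F(L) = L/3
s(-6, 5) + F(Z)*C(9) = 0 + ((1/3)*(-8))*((1/2)/9) = 0 - 4/(3*9) = 0 - 8/3*1/18 = 0 - 4/27 = -4/27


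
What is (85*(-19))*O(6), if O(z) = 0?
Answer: 0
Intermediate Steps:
(85*(-19))*O(6) = (85*(-19))*0 = -1615*0 = 0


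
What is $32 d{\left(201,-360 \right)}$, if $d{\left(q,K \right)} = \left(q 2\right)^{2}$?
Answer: $5171328$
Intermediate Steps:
$d{\left(q,K \right)} = 4 q^{2}$ ($d{\left(q,K \right)} = \left(2 q\right)^{2} = 4 q^{2}$)
$32 d{\left(201,-360 \right)} = 32 \cdot 4 \cdot 201^{2} = 32 \cdot 4 \cdot 40401 = 32 \cdot 161604 = 5171328$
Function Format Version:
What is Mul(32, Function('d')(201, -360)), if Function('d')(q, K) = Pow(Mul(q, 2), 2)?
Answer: 5171328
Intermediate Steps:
Function('d')(q, K) = Mul(4, Pow(q, 2)) (Function('d')(q, K) = Pow(Mul(2, q), 2) = Mul(4, Pow(q, 2)))
Mul(32, Function('d')(201, -360)) = Mul(32, Mul(4, Pow(201, 2))) = Mul(32, Mul(4, 40401)) = Mul(32, 161604) = 5171328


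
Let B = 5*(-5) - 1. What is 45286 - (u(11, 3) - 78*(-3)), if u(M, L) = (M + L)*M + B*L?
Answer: 44976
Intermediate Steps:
B = -26 (B = -25 - 1 = -26)
u(M, L) = -26*L + M*(L + M) (u(M, L) = (M + L)*M - 26*L = (L + M)*M - 26*L = M*(L + M) - 26*L = -26*L + M*(L + M))
45286 - (u(11, 3) - 78*(-3)) = 45286 - ((11² - 26*3 + 3*11) - 78*(-3)) = 45286 - ((121 - 78 + 33) + 234) = 45286 - (76 + 234) = 45286 - 1*310 = 45286 - 310 = 44976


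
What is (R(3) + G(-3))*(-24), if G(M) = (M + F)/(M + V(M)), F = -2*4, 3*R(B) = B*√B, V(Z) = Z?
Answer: -44 - 24*√3 ≈ -85.569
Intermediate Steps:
R(B) = B^(3/2)/3 (R(B) = (B*√B)/3 = B^(3/2)/3)
F = -8
G(M) = (-8 + M)/(2*M) (G(M) = (M - 8)/(M + M) = (-8 + M)/((2*M)) = (-8 + M)*(1/(2*M)) = (-8 + M)/(2*M))
(R(3) + G(-3))*(-24) = (3^(3/2)/3 + (½)*(-8 - 3)/(-3))*(-24) = ((3*√3)/3 + (½)*(-⅓)*(-11))*(-24) = (√3 + 11/6)*(-24) = (11/6 + √3)*(-24) = -44 - 24*√3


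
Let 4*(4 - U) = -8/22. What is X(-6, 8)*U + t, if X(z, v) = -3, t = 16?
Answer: 41/11 ≈ 3.7273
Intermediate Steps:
U = 45/11 (U = 4 - (-2)/22 = 4 - ¼*(-4/11) = 4 + 1/11 = 45/11 ≈ 4.0909)
X(-6, 8)*U + t = -3*45/11 + 16 = -135/11 + 16 = 41/11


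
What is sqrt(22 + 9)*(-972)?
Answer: -972*sqrt(31) ≈ -5411.9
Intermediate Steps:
sqrt(22 + 9)*(-972) = sqrt(31)*(-972) = -972*sqrt(31)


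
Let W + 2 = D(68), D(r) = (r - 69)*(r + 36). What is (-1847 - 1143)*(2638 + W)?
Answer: -7570680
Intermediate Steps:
D(r) = (-69 + r)*(36 + r)
W = -106 (W = -2 + (-2484 + 68**2 - 33*68) = -2 + (-2484 + 4624 - 2244) = -2 - 104 = -106)
(-1847 - 1143)*(2638 + W) = (-1847 - 1143)*(2638 - 106) = -2990*2532 = -7570680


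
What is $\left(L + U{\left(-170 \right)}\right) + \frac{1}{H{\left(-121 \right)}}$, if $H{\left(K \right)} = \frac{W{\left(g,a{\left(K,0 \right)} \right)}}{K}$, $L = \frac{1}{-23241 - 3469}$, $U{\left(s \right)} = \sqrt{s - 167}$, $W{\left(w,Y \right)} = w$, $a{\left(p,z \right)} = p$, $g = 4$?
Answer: $- \frac{1615957}{53420} + i \sqrt{337} \approx -30.25 + 18.358 i$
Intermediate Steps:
$U{\left(s \right)} = \sqrt{-167 + s}$
$L = - \frac{1}{26710}$ ($L = \frac{1}{-26710} = - \frac{1}{26710} \approx -3.7439 \cdot 10^{-5}$)
$H{\left(K \right)} = \frac{4}{K}$
$\left(L + U{\left(-170 \right)}\right) + \frac{1}{H{\left(-121 \right)}} = \left(- \frac{1}{26710} + \sqrt{-167 - 170}\right) + \frac{1}{4 \frac{1}{-121}} = \left(- \frac{1}{26710} + \sqrt{-337}\right) + \frac{1}{4 \left(- \frac{1}{121}\right)} = \left(- \frac{1}{26710} + i \sqrt{337}\right) + \frac{1}{- \frac{4}{121}} = \left(- \frac{1}{26710} + i \sqrt{337}\right) - \frac{121}{4} = - \frac{1615957}{53420} + i \sqrt{337}$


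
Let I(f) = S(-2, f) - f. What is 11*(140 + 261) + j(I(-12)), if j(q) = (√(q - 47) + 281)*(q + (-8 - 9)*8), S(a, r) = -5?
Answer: -31838 - 258*I*√10 ≈ -31838.0 - 815.87*I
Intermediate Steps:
I(f) = -5 - f
j(q) = (-136 + q)*(281 + √(-47 + q)) (j(q) = (√(-47 + q) + 281)*(q - 17*8) = (281 + √(-47 + q))*(q - 136) = (281 + √(-47 + q))*(-136 + q) = (-136 + q)*(281 + √(-47 + q)))
11*(140 + 261) + j(I(-12)) = 11*(140 + 261) + (-38216 - 136*√(-47 + (-5 - 1*(-12))) + 281*(-5 - 1*(-12)) + (-5 - 1*(-12))*√(-47 + (-5 - 1*(-12)))) = 11*401 + (-38216 - 136*√(-47 + (-5 + 12)) + 281*(-5 + 12) + (-5 + 12)*√(-47 + (-5 + 12))) = 4411 + (-38216 - 136*√(-47 + 7) + 281*7 + 7*√(-47 + 7)) = 4411 + (-38216 - 272*I*√10 + 1967 + 7*√(-40)) = 4411 + (-38216 - 272*I*√10 + 1967 + 7*(2*I*√10)) = 4411 + (-38216 - 272*I*√10 + 1967 + 14*I*√10) = 4411 + (-36249 - 258*I*√10) = -31838 - 258*I*√10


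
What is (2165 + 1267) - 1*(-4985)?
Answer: 8417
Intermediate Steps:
(2165 + 1267) - 1*(-4985) = 3432 + 4985 = 8417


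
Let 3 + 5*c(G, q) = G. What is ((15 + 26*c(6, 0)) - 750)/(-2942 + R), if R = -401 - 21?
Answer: 3597/16820 ≈ 0.21385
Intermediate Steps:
c(G, q) = -3/5 + G/5
R = -422
((15 + 26*c(6, 0)) - 750)/(-2942 + R) = ((15 + 26*(-3/5 + (1/5)*6)) - 750)/(-2942 - 422) = ((15 + 26*(-3/5 + 6/5)) - 750)/(-3364) = ((15 + 26*(3/5)) - 750)*(-1/3364) = ((15 + 78/5) - 750)*(-1/3364) = (153/5 - 750)*(-1/3364) = -3597/5*(-1/3364) = 3597/16820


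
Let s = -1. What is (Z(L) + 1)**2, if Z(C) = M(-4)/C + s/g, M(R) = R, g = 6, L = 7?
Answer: 121/1764 ≈ 0.068594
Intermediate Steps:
Z(C) = -1/6 - 4/C (Z(C) = -4/C - 1/6 = -1/6 - 4/C)
(Z(L) + 1)**2 = ((1/6)*(-24 - 1*7)/7 + 1)**2 = ((1/6)*(1/7)*(-24 - 7) + 1)**2 = ((1/6)*(1/7)*(-31) + 1)**2 = (-31/42 + 1)**2 = (11/42)**2 = 121/1764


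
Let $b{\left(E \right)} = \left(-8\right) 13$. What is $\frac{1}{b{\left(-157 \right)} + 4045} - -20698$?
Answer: $\frac{81570819}{3941} \approx 20698.0$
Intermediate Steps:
$b{\left(E \right)} = -104$
$\frac{1}{b{\left(-157 \right)} + 4045} - -20698 = \frac{1}{-104 + 4045} - -20698 = \frac{1}{3941} + 20698 = \frac{81570819}{3941}$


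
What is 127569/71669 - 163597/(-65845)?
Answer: 1548047246/363003485 ≈ 4.2645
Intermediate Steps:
127569/71669 - 163597/(-65845) = 127569*(1/71669) - 163597*(-1/65845) = 9813/5513 + 163597/65845 = 1548047246/363003485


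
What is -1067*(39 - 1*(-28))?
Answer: -71489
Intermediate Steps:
-1067*(39 - 1*(-28)) = -1067*(39 + 28) = -1067*67 = -71489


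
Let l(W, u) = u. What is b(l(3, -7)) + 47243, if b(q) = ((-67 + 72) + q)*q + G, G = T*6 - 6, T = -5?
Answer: 47221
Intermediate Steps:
G = -36 (G = -5*6 - 6 = -30 - 6 = -36)
b(q) = -36 + q*(5 + q) (b(q) = ((-67 + 72) + q)*q - 36 = (5 + q)*q - 36 = q*(5 + q) - 36 = -36 + q*(5 + q))
b(l(3, -7)) + 47243 = (-36 + (-7)² + 5*(-7)) + 47243 = (-36 + 49 - 35) + 47243 = -22 + 47243 = 47221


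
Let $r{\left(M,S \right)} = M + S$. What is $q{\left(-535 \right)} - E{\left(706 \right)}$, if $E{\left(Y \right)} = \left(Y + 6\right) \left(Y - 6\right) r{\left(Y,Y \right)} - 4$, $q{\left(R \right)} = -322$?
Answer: $-703741118$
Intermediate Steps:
$E{\left(Y \right)} = -4 + 2 Y \left(-6 + Y\right) \left(6 + Y\right)$ ($E{\left(Y \right)} = \left(Y + 6\right) \left(Y - 6\right) \left(Y + Y\right) - 4 = \left(6 + Y\right) \left(-6 + Y\right) 2 Y - 4 = \left(-6 + Y\right) \left(6 + Y\right) 2 Y - 4 = 2 Y \left(-6 + Y\right) \left(6 + Y\right) - 4 = -4 + 2 Y \left(-6 + Y\right) \left(6 + Y\right)$)
$q{\left(-535 \right)} - E{\left(706 \right)} = -322 - \left(-4 - 50832 + 2 \cdot 706^{3}\right) = -322 - \left(-4 - 50832 + 2 \cdot 351895816\right) = -322 - \left(-4 - 50832 + 703791632\right) = -322 - 703740796 = -703741118$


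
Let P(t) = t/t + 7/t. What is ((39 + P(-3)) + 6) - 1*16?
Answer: 83/3 ≈ 27.667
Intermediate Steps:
P(t) = 1 + 7/t
((39 + P(-3)) + 6) - 1*16 = ((39 + (7 - 3)/(-3)) + 6) - 1*16 = ((39 - 1/3*4) + 6) - 16 = ((39 - 4/3) + 6) - 16 = (113/3 + 6) - 16 = 131/3 - 16 = 83/3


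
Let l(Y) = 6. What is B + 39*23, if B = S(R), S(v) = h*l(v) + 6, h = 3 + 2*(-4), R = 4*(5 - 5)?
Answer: 873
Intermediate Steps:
R = 0 (R = 4*0 = 0)
h = -5 (h = 3 - 8 = -5)
S(v) = -24 (S(v) = -5*6 + 6 = -30 + 6 = -24)
B = -24
B + 39*23 = -24 + 39*23 = -24 + 897 = 873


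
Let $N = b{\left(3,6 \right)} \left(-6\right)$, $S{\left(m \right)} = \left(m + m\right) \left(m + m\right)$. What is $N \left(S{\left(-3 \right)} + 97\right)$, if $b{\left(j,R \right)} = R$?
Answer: $-4788$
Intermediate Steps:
$S{\left(m \right)} = 4 m^{2}$ ($S{\left(m \right)} = 2 m 2 m = 4 m^{2}$)
$N = -36$ ($N = 6 \left(-6\right) = -36$)
$N \left(S{\left(-3 \right)} + 97\right) = - 36 \left(4 \left(-3\right)^{2} + 97\right) = - 36 \left(4 \cdot 9 + 97\right) = - 36 \left(36 + 97\right) = \left(-36\right) 133 = -4788$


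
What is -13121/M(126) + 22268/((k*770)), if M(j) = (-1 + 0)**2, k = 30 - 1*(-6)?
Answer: -90922963/6930 ≈ -13120.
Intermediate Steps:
k = 36 (k = 30 + 6 = 36)
M(j) = 1 (M(j) = (-1)**2 = 1)
-13121/M(126) + 22268/((k*770)) = -13121/1 + 22268/((36*770)) = -13121*1 + 22268/27720 = -13121 + 22268*(1/27720) = -13121 + 5567/6930 = -90922963/6930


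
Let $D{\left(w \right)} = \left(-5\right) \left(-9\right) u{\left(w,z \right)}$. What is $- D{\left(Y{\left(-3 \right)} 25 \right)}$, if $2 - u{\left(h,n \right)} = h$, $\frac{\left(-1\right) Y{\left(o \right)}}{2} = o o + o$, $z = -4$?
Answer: $-13590$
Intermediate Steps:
$Y{\left(o \right)} = - 2 o - 2 o^{2}$ ($Y{\left(o \right)} = - 2 \left(o o + o\right) = - 2 \left(o^{2} + o\right) = - 2 \left(o + o^{2}\right) = - 2 o - 2 o^{2}$)
$u{\left(h,n \right)} = 2 - h$
$D{\left(w \right)} = 90 - 45 w$ ($D{\left(w \right)} = \left(-5\right) \left(-9\right) \left(2 - w\right) = 45 \left(2 - w\right) = 90 - 45 w$)
$- D{\left(Y{\left(-3 \right)} 25 \right)} = - (90 - 45 \left(-2\right) \left(-3\right) \left(1 - 3\right) 25) = - (90 - 45 \left(-2\right) \left(-3\right) \left(-2\right) 25) = - (90 - 45 \left(\left(-12\right) 25\right)) = - (90 - -13500) = - (90 + 13500) = \left(-1\right) 13590 = -13590$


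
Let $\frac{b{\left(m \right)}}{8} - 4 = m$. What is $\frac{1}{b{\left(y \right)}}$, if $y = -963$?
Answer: $- \frac{1}{7672} \approx -0.00013034$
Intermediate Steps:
$b{\left(m \right)} = 32 + 8 m$
$\frac{1}{b{\left(y \right)}} = \frac{1}{32 + 8 \left(-963\right)} = \frac{1}{32 - 7704} = \frac{1}{-7672} = - \frac{1}{7672}$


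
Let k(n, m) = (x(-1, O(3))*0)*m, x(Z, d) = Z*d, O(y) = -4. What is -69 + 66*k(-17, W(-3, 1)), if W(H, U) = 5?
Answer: -69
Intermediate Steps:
k(n, m) = 0 (k(n, m) = (-1*(-4)*0)*m = (4*0)*m = 0*m = 0)
-69 + 66*k(-17, W(-3, 1)) = -69 + 66*0 = -69 + 0 = -69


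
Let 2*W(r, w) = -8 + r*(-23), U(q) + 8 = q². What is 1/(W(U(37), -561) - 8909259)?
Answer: -2/17849829 ≈ -1.1205e-7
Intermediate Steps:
U(q) = -8 + q²
W(r, w) = -4 - 23*r/2 (W(r, w) = (-8 + r*(-23))/2 = (-8 - 23*r)/2 = -4 - 23*r/2)
1/(W(U(37), -561) - 8909259) = 1/((-4 - 23*(-8 + 37²)/2) - 8909259) = 1/((-4 - 23*(-8 + 1369)/2) - 8909259) = 1/((-4 - 23/2*1361) - 8909259) = 1/((-4 - 31303/2) - 8909259) = 1/(-31311/2 - 8909259) = 1/(-17849829/2) = -2/17849829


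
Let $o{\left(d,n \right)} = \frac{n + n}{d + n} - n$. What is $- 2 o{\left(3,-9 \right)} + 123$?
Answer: $99$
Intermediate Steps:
$o{\left(d,n \right)} = - n + \frac{2 n}{d + n}$ ($o{\left(d,n \right)} = \frac{2 n}{d + n} - n = - n + \frac{2 n}{d + n}$)
$- 2 o{\left(3,-9 \right)} + 123 = - 2 \left(- \frac{9 \left(2 - 3 - -9\right)}{3 - 9}\right) + 123 = - 2 \left(- \frac{9 \left(2 - 3 + 9\right)}{-6}\right) + 123 = - 2 \left(\left(-9\right) \left(- \frac{1}{6}\right) 8\right) + 123 = \left(-2\right) 12 + 123 = -24 + 123 = 99$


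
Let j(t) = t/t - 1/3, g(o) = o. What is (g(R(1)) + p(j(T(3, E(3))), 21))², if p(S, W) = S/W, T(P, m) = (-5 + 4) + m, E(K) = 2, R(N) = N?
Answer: 4225/3969 ≈ 1.0645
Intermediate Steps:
T(P, m) = -1 + m
j(t) = ⅔ (j(t) = 1 - 1*⅓ = 1 - ⅓ = ⅔)
(g(R(1)) + p(j(T(3, E(3))), 21))² = (1 + (⅔)/21)² = (1 + (⅔)*(1/21))² = (1 + 2/63)² = (65/63)² = 4225/3969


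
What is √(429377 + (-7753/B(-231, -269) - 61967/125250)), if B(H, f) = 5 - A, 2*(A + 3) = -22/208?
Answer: √1206780993474488070/1678350 ≈ 654.53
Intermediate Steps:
A = -635/208 (A = -3 + (-22/208)/2 = -3 + (-22*1/208)/2 = -3 + (½)*(-11/104) = -3 - 11/208 = -635/208 ≈ -3.0529)
B(H, f) = 1675/208 (B(H, f) = 5 - 1*(-635/208) = 5 + 635/208 = 1675/208)
√(429377 + (-7753/B(-231, -269) - 61967/125250)) = √(429377 + (-7753/1675/208 - 61967/125250)) = √(429377 + (-7753*208/1675 - 61967*1/125250)) = √(429377 + (-1612624/1675 - 61967/125250)) = √(429377 - 8083398029/8391750) = √(3595141041721/8391750) = √1206780993474488070/1678350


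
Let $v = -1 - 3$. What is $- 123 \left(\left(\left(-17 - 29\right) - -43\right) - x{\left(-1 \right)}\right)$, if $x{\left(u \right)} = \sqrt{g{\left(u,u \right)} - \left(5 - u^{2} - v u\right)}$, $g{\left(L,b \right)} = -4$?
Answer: $369 + 246 i \approx 369.0 + 246.0 i$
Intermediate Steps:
$v = -4$
$x{\left(u \right)} = \sqrt{-9 + u^{2} - 4 u}$ ($x{\left(u \right)} = \sqrt{-4 - \left(5 - u^{2} + 4 u\right)} = \sqrt{-9 + u^{2} - 4 u}$)
$- 123 \left(\left(\left(-17 - 29\right) - -43\right) - x{\left(-1 \right)}\right) = - 123 \left(\left(\left(-17 - 29\right) - -43\right) - \sqrt{-9 + \left(-1\right)^{2} - -4}\right) = - 123 \left(\left(\left(-17 - 29\right) + 43\right) - \sqrt{-9 + 1 + 4}\right) = - 123 \left(\left(-46 + 43\right) - \sqrt{-4}\right) = - 123 \left(-3 - 2 i\right) = 369 + 246 i$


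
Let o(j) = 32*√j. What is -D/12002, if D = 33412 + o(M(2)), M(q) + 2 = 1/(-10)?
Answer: -16706/6001 - 8*I*√210/30005 ≈ -2.7839 - 0.0038637*I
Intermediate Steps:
M(q) = -21/10 (M(q) = -2 + 1/(-10) = -2 - ⅒ = -21/10)
D = 33412 + 16*I*√210/5 (D = 33412 + 32*√(-21/10) = 33412 + 32*(I*√210/10) = 33412 + 16*I*√210/5 ≈ 33412.0 + 46.372*I)
-D/12002 = -(33412 + 16*I*√210/5)/12002 = -(16706/6001 + 8*I*√210/30005) = -16706/6001 - 8*I*√210/30005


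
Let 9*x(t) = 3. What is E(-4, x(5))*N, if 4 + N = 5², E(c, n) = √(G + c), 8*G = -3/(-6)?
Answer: 63*I*√7/4 ≈ 41.671*I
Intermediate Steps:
G = 1/16 (G = (-3/(-6))/8 = (-3*(-⅙))/8 = (⅛)*(½) = 1/16 ≈ 0.062500)
x(t) = ⅓ (x(t) = (⅑)*3 = ⅓)
E(c, n) = √(1/16 + c)
N = 21 (N = -4 + 5² = -4 + 25 = 21)
E(-4, x(5))*N = (√(1 + 16*(-4))/4)*21 = (√(1 - 64)/4)*21 = (√(-63)/4)*21 = ((3*I*√7)/4)*21 = (3*I*√7/4)*21 = 63*I*√7/4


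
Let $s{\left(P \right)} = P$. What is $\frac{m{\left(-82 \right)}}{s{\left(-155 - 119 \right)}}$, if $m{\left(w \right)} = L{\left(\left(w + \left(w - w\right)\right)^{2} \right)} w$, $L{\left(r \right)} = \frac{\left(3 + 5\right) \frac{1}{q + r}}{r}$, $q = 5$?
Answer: $\frac{2}{37796793} \approx 5.2915 \cdot 10^{-8}$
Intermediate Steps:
$L{\left(r \right)} = \frac{8}{r \left(5 + r\right)}$ ($L{\left(r \right)} = \frac{\left(3 + 5\right) \frac{1}{5 + r}}{r} = \frac{8 \frac{1}{5 + r}}{r} = \frac{8}{r \left(5 + r\right)}$)
$m{\left(w \right)} = \frac{8}{w \left(5 + w^{2}\right)}$ ($m{\left(w \right)} = \frac{8}{\left(w + \left(w - w\right)\right)^{2} \left(5 + \left(w + \left(w - w\right)\right)^{2}\right)} w = \frac{8}{\left(w + 0\right)^{2} \left(5 + \left(w + 0\right)^{2}\right)} w = \frac{8}{w^{2} \left(5 + w^{2}\right)} w = \frac{8}{w \left(5 + w^{2}\right)}$)
$\frac{m{\left(-82 \right)}}{s{\left(-155 - 119 \right)}} = \frac{8 \frac{1}{-82} \frac{1}{5 + \left(-82\right)^{2}}}{-155 - 119} = \frac{8 \left(- \frac{1}{82}\right) \frac{1}{5 + 6724}}{-274} = 8 \left(- \frac{1}{82}\right) \frac{1}{6729} \left(- \frac{1}{274}\right) = \left(- \frac{4}{275889}\right) \left(- \frac{1}{274}\right) = \frac{2}{37796793}$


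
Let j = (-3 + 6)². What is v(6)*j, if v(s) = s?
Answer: 54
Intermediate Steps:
j = 9 (j = 3² = 9)
v(6)*j = 6*9 = 54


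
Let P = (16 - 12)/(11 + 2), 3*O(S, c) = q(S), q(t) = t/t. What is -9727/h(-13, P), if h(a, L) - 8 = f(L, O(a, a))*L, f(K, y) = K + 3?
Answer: -1643863/1524 ≈ -1078.7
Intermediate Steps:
q(t) = 1
O(S, c) = 1/3 (O(S, c) = (1/3)*1 = 1/3)
P = 4/13 ≈ 0.30769
f(K, y) = 3 + K
h(a, L) = 8 + L*(3 + L) (h(a, L) = 8 + (3 + L)*L = 8 + L*(3 + L))
-9727/h(-13, P) = -9727/(8 + 4*(3 + 4/13)/13) = -9727/(8 + (4/13)*(43/13)) = -9727/(8 + 172/169) = -9727/1524/169 = -9727*169/1524 = -1643863/1524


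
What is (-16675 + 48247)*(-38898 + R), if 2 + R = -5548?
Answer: -1403312256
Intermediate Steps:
R = -5550 (R = -2 - 5548 = -5550)
(-16675 + 48247)*(-38898 + R) = (-16675 + 48247)*(-38898 - 5550) = 31572*(-44448) = -1403312256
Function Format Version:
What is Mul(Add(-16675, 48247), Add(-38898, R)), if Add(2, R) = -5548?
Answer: -1403312256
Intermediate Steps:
R = -5550 (R = Add(-2, -5548) = -5550)
Mul(Add(-16675, 48247), Add(-38898, R)) = Mul(Add(-16675, 48247), Add(-38898, -5550)) = Mul(31572, -44448) = -1403312256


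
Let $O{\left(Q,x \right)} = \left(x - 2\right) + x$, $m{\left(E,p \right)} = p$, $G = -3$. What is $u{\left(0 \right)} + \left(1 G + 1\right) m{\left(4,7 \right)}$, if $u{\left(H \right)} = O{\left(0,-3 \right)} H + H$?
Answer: $-14$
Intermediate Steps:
$O{\left(Q,x \right)} = -2 + 2 x$ ($O{\left(Q,x \right)} = \left(-2 + x\right) + x = -2 + 2 x$)
$u{\left(H \right)} = - 7 H$ ($u{\left(H \right)} = \left(-2 + 2 \left(-3\right)\right) H + H = \left(-2 - 6\right) H + H = - 8 H + H = - 7 H$)
$u{\left(0 \right)} + \left(1 G + 1\right) m{\left(4,7 \right)} = \left(-7\right) 0 + \left(1 \left(-3\right) + 1\right) 7 = 0 + \left(-3 + 1\right) 7 = 0 - 14 = -14$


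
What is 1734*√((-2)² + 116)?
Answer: 3468*√30 ≈ 18995.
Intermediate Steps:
1734*√((-2)² + 116) = 1734*√(4 + 116) = 1734*√120 = 1734*(2*√30) = 3468*√30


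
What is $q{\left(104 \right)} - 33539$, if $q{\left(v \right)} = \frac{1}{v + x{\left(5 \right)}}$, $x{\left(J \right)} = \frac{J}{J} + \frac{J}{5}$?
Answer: $- \frac{3555133}{106} \approx -33539.0$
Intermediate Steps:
$x{\left(J \right)} = 1 + \frac{J}{5}$ ($x{\left(J \right)} = 1 + J \frac{1}{5} = 1 + \frac{J}{5}$)
$q{\left(v \right)} = \frac{1}{2 + v}$ ($q{\left(v \right)} = \frac{1}{v + \left(1 + \frac{1}{5} \cdot 5\right)} = \frac{1}{v + \left(1 + 1\right)} = \frac{1}{v + 2} = \frac{1}{2 + v}$)
$q{\left(104 \right)} - 33539 = \frac{1}{2 + 104} - 33539 = \frac{1}{106} - 33539 = - \frac{3555133}{106}$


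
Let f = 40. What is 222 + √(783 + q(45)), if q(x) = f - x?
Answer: 222 + √778 ≈ 249.89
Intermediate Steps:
q(x) = 40 - x
222 + √(783 + q(45)) = 222 + √(783 + (40 - 1*45)) = 222 + √(783 + (40 - 45)) = 222 + √(783 - 5) = 222 + √778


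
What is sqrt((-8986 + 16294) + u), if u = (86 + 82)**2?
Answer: 6*sqrt(987) ≈ 188.50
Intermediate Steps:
u = 28224 (u = 168**2 = 28224)
sqrt((-8986 + 16294) + u) = sqrt((-8986 + 16294) + 28224) = sqrt(7308 + 28224) = sqrt(35532) = 6*sqrt(987)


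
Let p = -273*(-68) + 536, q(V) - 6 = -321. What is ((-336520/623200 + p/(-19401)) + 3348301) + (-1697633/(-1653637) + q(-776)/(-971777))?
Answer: 1626382879821039613684109363/485733845760699093420 ≈ 3.3483e+6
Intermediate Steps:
q(V) = -315 (q(V) = 6 - 321 = -315)
p = 19100 (p = 18564 + 536 = 19100)
((-336520/623200 + p/(-19401)) + 3348301) + (-1697633/(-1653637) + q(-776)/(-971777)) = ((-336520/623200 + 19100/(-19401)) + 3348301) + (-1697633/(-1653637) - 315/(-971777)) = ((-336520*1/623200 + 19100*(-1/19401)) + 3348301) + (-1697633*(-1/1653637) - 315*(-1/971777)) = ((-8413/15580 - 19100/19401) + 3348301) + (1697633/1653637 + 315/971777) = (-460798613/302267580 + 3348301) + 1650241599496/1606966402949 = 1012082379582967/302267580 + 1650241599496/1606966402949 = 1626382879821039613684109363/485733845760699093420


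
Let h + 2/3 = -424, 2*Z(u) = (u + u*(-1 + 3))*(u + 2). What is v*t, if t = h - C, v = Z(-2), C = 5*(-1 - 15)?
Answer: 0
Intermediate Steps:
C = -80 (C = 5*(-16) = -80)
Z(u) = 3*u*(2 + u)/2 (Z(u) = ((u + u*(-1 + 3))*(u + 2))/2 = ((u + u*2)*(2 + u))/2 = ((u + 2*u)*(2 + u))/2 = ((3*u)*(2 + u))/2 = (3*u*(2 + u))/2 = 3*u*(2 + u)/2)
h = -1274/3 (h = -⅔ - 424 = -1274/3 ≈ -424.67)
v = 0 (v = (3/2)*(-2)*(2 - 2) = (3/2)*(-2)*0 = 0)
t = -1034/3 (t = -1274/3 - 1*(-80) = -1274/3 + 80 = -1034/3 ≈ -344.67)
v*t = 0*(-1034/3) = 0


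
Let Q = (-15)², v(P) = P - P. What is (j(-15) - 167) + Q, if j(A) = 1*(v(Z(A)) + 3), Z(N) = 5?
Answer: 61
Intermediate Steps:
v(P) = 0
Q = 225
j(A) = 3 (j(A) = 1*(0 + 3) = 1*3 = 3)
(j(-15) - 167) + Q = (3 - 167) + 225 = -164 + 225 = 61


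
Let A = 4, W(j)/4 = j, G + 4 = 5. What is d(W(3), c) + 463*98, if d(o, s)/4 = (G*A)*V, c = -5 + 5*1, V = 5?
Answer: 45454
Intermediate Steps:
G = 1 (G = -4 + 5 = 1)
W(j) = 4*j
c = 0 (c = -5 + 5 = 0)
d(o, s) = 80 (d(o, s) = 4*((1*4)*5) = 4*(4*5) = 4*20 = 80)
d(W(3), c) + 463*98 = 80 + 463*98 = 80 + 45374 = 45454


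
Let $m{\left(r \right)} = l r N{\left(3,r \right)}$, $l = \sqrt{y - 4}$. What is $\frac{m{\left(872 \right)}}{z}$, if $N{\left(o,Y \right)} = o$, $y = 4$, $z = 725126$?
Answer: $0$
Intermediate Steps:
$l = 0$ ($l = \sqrt{4 - 4} = \sqrt{0} = 0$)
$m{\left(r \right)} = 0$ ($m{\left(r \right)} = 0 r 3 = 0 \cdot 3 = 0$)
$\frac{m{\left(872 \right)}}{z} = \frac{0}{725126} = 0 \cdot \frac{1}{725126} = 0$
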